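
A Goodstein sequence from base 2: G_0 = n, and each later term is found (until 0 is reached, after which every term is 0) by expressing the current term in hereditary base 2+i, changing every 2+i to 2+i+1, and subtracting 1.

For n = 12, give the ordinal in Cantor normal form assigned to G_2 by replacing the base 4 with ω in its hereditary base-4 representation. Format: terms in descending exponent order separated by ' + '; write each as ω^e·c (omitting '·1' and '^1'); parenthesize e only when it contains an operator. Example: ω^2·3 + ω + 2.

step 0: 12 = 2^(2 + 1) + 2^2; sub 3 for 2: 3^(3 + 1) + 3^3; = 108; G_1 = 108−1 = 107
step 1: 107 = 3^(3 + 1) + 2·3^2 + 2·3 + 2; sub 4 for 3: 4^(4 + 1) + 2·4^2 + 2·4 + 2; = 1066; G_2 = 1066−1 = 1065

ω^(ω + 1) + ω^2·2 + ω·2 + 1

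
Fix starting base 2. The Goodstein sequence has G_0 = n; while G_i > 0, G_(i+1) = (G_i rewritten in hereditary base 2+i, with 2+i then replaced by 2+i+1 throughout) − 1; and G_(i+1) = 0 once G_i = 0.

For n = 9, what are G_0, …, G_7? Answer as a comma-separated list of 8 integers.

9 —HB2→ 2^(2 + 1) + 1 —bump→ 3^(3 + 1) + 1 = 82 —(−1)→ 81
81 —HB3→ 3^(3 + 1) —bump→ 4^(4 + 1) = 1024 —(−1)→ 1023
1023 —HB4→ 3·4^4 + 3·4^3 + 3·4^2 + 3·4 + 3 —bump→ 3·5^5 + 3·5^3 + 3·5^2 + 3·5 + 3 = 9843 —(−1)→ 9842
9842 —HB5→ 3·5^5 + 3·5^3 + 3·5^2 + 3·5 + 2 —bump→ 3·6^6 + 3·6^3 + 3·6^2 + 3·6 + 2 = 140744 —(−1)→ 140743
140743 —HB6→ 3·6^6 + 3·6^3 + 3·6^2 + 3·6 + 1 —bump→ 3·7^7 + 3·7^3 + 3·7^2 + 3·7 + 1 = 2471827 —(−1)→ 2471826
2471826 —HB7→ 3·7^7 + 3·7^3 + 3·7^2 + 3·7 —bump→ 3·8^8 + 3·8^3 + 3·8^2 + 3·8 = 50333400 —(−1)→ 50333399
50333399 —HB8→ 3·8^8 + 3·8^3 + 3·8^2 + 2·8 + 7 —bump→ 3·9^9 + 3·9^3 + 3·9^2 + 2·9 + 7 = 1162263922 —(−1)→ 1162263921

9, 81, 1023, 9842, 140743, 2471826, 50333399, 1162263921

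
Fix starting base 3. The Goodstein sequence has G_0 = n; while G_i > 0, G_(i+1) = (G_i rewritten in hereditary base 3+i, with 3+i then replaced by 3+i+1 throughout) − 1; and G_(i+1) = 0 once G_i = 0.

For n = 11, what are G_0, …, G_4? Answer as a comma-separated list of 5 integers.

11 —HB3→ 3^2 + 2 —bump→ 4^2 + 2 = 18 —(−1)→ 17
17 —HB4→ 4^2 + 1 —bump→ 5^2 + 1 = 26 —(−1)→ 25
25 —HB5→ 5^2 —bump→ 6^2 = 36 —(−1)→ 35
35 —HB6→ 5·6 + 5 —bump→ 5·7 + 5 = 40 —(−1)→ 39

11, 17, 25, 35, 39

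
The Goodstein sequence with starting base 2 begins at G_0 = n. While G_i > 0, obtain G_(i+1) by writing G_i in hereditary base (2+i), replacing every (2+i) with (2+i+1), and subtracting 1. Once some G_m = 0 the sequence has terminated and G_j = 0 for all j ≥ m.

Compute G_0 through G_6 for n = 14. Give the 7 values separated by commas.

G_0 = 14. HB_2(14) = 2^(2 + 1) + 2^2 + 2. Bump = 111. G_1 = 110.
G_1 = 110. HB_3(110) = 3^(3 + 1) + 3^3 + 2. Bump = 1282. G_2 = 1281.
G_2 = 1281. HB_4(1281) = 4^(4 + 1) + 4^4 + 1. Bump = 18751. G_3 = 18750.
G_3 = 18750. HB_5(18750) = 5^(5 + 1) + 5^5. Bump = 326592. G_4 = 326591.
G_4 = 326591. HB_6(326591) = 6^(6 + 1) + 5·6^5 + 5·6^4 + 5·6^3 + 5·6^2 + 5·6 + 5. Bump = 5862841. G_5 = 5862840.
G_5 = 5862840. HB_7(5862840) = 7^(7 + 1) + 5·7^5 + 5·7^4 + 5·7^3 + 5·7^2 + 5·7 + 4. Bump = 134404972. G_6 = 134404971.

14, 110, 1281, 18750, 326591, 5862840, 134404971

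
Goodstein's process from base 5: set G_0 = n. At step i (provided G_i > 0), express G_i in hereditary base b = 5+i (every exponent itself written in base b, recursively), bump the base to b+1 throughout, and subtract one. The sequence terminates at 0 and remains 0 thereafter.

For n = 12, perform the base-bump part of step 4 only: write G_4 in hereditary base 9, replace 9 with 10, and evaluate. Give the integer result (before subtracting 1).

16

12 —HB5→ 2·5 + 2 —bump→ 2·6 + 2 = 14 —(−1)→ 13
13 —HB6→ 2·6 + 1 —bump→ 2·7 + 1 = 15 —(−1)→ 14
14 —HB7→ 2·7 —bump→ 2·8 = 16 —(−1)→ 15
15 —HB8→ 8 + 7 —bump→ 9 + 7 = 16 —(−1)→ 15
15 —HB9→ 9 + 6 —bump→ 10 + 6 = 16 —(−1)→ 15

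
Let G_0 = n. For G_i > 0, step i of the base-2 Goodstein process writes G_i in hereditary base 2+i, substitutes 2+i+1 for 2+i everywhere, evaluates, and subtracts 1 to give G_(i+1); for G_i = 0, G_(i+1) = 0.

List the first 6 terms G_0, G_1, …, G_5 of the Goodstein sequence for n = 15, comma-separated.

step 0: 15 = 2^(2 + 1) + 2^2 + 2 + 1; sub 3 for 2: 3^(3 + 1) + 3^3 + 3 + 1; = 112; G_1 = 112−1 = 111
step 1: 111 = 3^(3 + 1) + 3^3 + 3; sub 4 for 3: 4^(4 + 1) + 4^4 + 4; = 1284; G_2 = 1284−1 = 1283
step 2: 1283 = 4^(4 + 1) + 4^4 + 3; sub 5 for 4: 5^(5 + 1) + 5^5 + 3; = 18753; G_3 = 18753−1 = 18752
step 3: 18752 = 5^(5 + 1) + 5^5 + 2; sub 6 for 5: 6^(6 + 1) + 6^6 + 2; = 326594; G_4 = 326594−1 = 326593
step 4: 326593 = 6^(6 + 1) + 6^6 + 1; sub 7 for 6: 7^(7 + 1) + 7^7 + 1; = 6588345; G_5 = 6588345−1 = 6588344

15, 111, 1283, 18752, 326593, 6588344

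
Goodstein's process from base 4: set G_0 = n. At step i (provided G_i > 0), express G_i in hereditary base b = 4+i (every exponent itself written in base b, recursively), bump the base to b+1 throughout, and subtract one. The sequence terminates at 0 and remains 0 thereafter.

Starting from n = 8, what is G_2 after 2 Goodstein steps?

9

(0) 8|_4 = 2·4 ↦ 2·5|_5 = 10 ⇒ 9
(1) 9|_5 = 5 + 4 ↦ 6 + 4|_6 = 10 ⇒ 9
(2) 9|_6 = 6 + 3 ↦ 7 + 3|_7 = 10 ⇒ 9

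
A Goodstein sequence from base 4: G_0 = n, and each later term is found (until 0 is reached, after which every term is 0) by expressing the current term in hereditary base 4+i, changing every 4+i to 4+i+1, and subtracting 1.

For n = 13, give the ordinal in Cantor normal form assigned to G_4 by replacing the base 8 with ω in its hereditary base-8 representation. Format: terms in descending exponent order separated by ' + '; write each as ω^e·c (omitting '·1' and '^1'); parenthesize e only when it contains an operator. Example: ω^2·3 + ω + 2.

(0) 13|_4 = 3·4 + 1 ↦ 3·5 + 1|_5 = 16 ⇒ 15
(1) 15|_5 = 3·5 ↦ 3·6|_6 = 18 ⇒ 17
(2) 17|_6 = 2·6 + 5 ↦ 2·7 + 5|_7 = 19 ⇒ 18
(3) 18|_7 = 2·7 + 4 ↦ 2·8 + 4|_8 = 20 ⇒ 19
(4) 19|_8 = 2·8 + 3 ↦ 2·9 + 3|_9 = 21 ⇒ 20

ω·2 + 3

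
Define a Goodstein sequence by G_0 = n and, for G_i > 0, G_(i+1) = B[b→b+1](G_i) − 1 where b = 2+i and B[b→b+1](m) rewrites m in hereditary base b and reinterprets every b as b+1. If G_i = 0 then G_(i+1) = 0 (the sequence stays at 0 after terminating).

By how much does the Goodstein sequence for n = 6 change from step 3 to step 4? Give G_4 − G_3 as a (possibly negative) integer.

43530

base 2: 6 = 2^2 + 2; at 3: 3^3 + 3 = 30; next = 29
base 3: 29 = 3^3 + 2; at 4: 4^4 + 2 = 258; next = 257
base 4: 257 = 4^4 + 1; at 5: 5^5 + 1 = 3126; next = 3125
base 5: 3125 = 5^5; at 6: 6^6 = 46656; next = 46655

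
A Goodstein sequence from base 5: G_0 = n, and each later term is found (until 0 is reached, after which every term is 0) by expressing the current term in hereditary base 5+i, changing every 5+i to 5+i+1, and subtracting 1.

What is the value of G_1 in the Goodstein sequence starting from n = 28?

38

(0) 28|_5 = 5^2 + 3 ↦ 6^2 + 3|_6 = 39 ⇒ 38
(1) 38|_6 = 6^2 + 2 ↦ 7^2 + 2|_7 = 51 ⇒ 50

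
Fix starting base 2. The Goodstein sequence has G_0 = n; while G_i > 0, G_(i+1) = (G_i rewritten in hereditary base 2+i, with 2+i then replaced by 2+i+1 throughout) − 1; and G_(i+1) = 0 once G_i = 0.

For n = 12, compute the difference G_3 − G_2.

(0) 12|_2 = 2^(2 + 1) + 2^2 ↦ 3^(3 + 1) + 3^3|_3 = 108 ⇒ 107
(1) 107|_3 = 3^(3 + 1) + 2·3^2 + 2·3 + 2 ↦ 4^(4 + 1) + 2·4^2 + 2·4 + 2|_4 = 1066 ⇒ 1065
(2) 1065|_4 = 4^(4 + 1) + 2·4^2 + 2·4 + 1 ↦ 5^(5 + 1) + 2·5^2 + 2·5 + 1|_5 = 15686 ⇒ 15685

14620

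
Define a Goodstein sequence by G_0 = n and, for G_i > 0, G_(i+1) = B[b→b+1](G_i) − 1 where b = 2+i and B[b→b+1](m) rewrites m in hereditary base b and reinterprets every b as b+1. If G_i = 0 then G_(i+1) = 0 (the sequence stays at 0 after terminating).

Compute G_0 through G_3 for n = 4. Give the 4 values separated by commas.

4, 26, 41, 60

(0) 4|_2 = 2^2 ↦ 3^3|_3 = 27 ⇒ 26
(1) 26|_3 = 2·3^2 + 2·3 + 2 ↦ 2·4^2 + 2·4 + 2|_4 = 42 ⇒ 41
(2) 41|_4 = 2·4^2 + 2·4 + 1 ↦ 2·5^2 + 2·5 + 1|_5 = 61 ⇒ 60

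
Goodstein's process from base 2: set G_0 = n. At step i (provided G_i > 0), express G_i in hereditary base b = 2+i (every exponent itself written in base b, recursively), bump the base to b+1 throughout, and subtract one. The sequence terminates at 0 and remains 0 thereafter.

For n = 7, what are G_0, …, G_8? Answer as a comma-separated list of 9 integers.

7, 30, 259, 3127, 46657, 823543, 16777215, 37665879, 77777775

(0) 7|_2 = 2^2 + 2 + 1 ↦ 3^3 + 3 + 1|_3 = 31 ⇒ 30
(1) 30|_3 = 3^3 + 3 ↦ 4^4 + 4|_4 = 260 ⇒ 259
(2) 259|_4 = 4^4 + 3 ↦ 5^5 + 3|_5 = 3128 ⇒ 3127
(3) 3127|_5 = 5^5 + 2 ↦ 6^6 + 2|_6 = 46658 ⇒ 46657
(4) 46657|_6 = 6^6 + 1 ↦ 7^7 + 1|_7 = 823544 ⇒ 823543
(5) 823543|_7 = 7^7 ↦ 8^8|_8 = 16777216 ⇒ 16777215
(6) 16777215|_8 = 7·8^7 + 7·8^6 + 7·8^5 + 7·8^4 + 7·8^3 + 7·8^2 + 7·8 + 7 ↦ 7·9^7 + 7·9^6 + 7·9^5 + 7·9^4 + 7·9^3 + 7·9^2 + 7·9 + 7|_9 = 37665880 ⇒ 37665879
(7) 37665879|_9 = 7·9^7 + 7·9^6 + 7·9^5 + 7·9^4 + 7·9^3 + 7·9^2 + 7·9 + 6 ↦ 7·10^7 + 7·10^6 + 7·10^5 + 7·10^4 + 7·10^3 + 7·10^2 + 7·10 + 6|_10 = 77777776 ⇒ 77777775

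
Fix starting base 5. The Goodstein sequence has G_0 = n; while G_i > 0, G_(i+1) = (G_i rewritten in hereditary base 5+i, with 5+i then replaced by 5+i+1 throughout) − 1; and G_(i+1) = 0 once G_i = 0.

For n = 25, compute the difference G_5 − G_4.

4

(0) 25|_5 = 5^2 ↦ 6^2|_6 = 36 ⇒ 35
(1) 35|_6 = 5·6 + 5 ↦ 5·7 + 5|_7 = 40 ⇒ 39
(2) 39|_7 = 5·7 + 4 ↦ 5·8 + 4|_8 = 44 ⇒ 43
(3) 43|_8 = 5·8 + 3 ↦ 5·9 + 3|_9 = 48 ⇒ 47
(4) 47|_9 = 5·9 + 2 ↦ 5·10 + 2|_10 = 52 ⇒ 51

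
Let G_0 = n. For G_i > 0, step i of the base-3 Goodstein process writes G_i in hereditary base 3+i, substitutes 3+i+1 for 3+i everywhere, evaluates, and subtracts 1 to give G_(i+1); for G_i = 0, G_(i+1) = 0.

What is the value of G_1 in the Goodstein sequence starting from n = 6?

7

6 —HB3→ 2·3 —bump→ 2·4 = 8 —(−1)→ 7
7 —HB4→ 4 + 3 —bump→ 5 + 3 = 8 —(−1)→ 7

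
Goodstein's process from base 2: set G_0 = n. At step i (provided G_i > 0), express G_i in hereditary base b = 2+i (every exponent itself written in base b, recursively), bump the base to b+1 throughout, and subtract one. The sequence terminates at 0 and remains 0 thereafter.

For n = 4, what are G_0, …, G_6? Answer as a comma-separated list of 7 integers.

4, 26, 41, 60, 83, 109, 139

G_0 = 4. HB_2(4) = 2^2. Bump = 27. G_1 = 26.
G_1 = 26. HB_3(26) = 2·3^2 + 2·3 + 2. Bump = 42. G_2 = 41.
G_2 = 41. HB_4(41) = 2·4^2 + 2·4 + 1. Bump = 61. G_3 = 60.
G_3 = 60. HB_5(60) = 2·5^2 + 2·5. Bump = 84. G_4 = 83.
G_4 = 83. HB_6(83) = 2·6^2 + 6 + 5. Bump = 110. G_5 = 109.
G_5 = 109. HB_7(109) = 2·7^2 + 7 + 4. Bump = 140. G_6 = 139.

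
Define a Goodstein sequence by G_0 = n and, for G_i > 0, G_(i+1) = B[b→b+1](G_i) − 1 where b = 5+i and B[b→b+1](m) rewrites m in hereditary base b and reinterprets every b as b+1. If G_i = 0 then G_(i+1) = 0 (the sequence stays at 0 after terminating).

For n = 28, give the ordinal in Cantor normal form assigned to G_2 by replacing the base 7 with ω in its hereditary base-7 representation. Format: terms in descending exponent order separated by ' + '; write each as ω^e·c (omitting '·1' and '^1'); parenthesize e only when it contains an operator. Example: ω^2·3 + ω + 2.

ω^2 + 1

28 —HB5→ 5^2 + 3 —bump→ 6^2 + 3 = 39 —(−1)→ 38
38 —HB6→ 6^2 + 2 —bump→ 7^2 + 2 = 51 —(−1)→ 50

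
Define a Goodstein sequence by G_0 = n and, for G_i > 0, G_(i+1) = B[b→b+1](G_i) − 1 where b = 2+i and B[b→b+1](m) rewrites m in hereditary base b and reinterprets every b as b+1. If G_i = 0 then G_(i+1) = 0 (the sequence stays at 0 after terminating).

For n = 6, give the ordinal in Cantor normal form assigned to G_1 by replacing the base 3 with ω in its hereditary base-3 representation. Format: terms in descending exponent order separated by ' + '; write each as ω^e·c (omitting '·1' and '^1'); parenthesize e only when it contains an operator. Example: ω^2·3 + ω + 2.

ω^ω + 2

i=0: 6 = 2^2 + 2 (b=2); 2→3: 3^3 + 3 = 30; 30−1 = 29
i=1: 29 = 3^3 + 2 (b=3); 3→4: 4^4 + 2 = 258; 258−1 = 257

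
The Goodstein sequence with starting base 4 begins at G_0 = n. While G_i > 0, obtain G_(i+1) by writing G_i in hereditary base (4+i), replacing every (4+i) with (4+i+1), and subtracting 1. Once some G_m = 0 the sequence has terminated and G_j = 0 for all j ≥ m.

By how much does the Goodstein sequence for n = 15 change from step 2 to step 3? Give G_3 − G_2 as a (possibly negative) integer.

2

15 —HB4→ 3·4 + 3 —bump→ 3·5 + 3 = 18 —(−1)→ 17
17 —HB5→ 3·5 + 2 —bump→ 3·6 + 2 = 20 —(−1)→ 19
19 —HB6→ 3·6 + 1 —bump→ 3·7 + 1 = 22 —(−1)→ 21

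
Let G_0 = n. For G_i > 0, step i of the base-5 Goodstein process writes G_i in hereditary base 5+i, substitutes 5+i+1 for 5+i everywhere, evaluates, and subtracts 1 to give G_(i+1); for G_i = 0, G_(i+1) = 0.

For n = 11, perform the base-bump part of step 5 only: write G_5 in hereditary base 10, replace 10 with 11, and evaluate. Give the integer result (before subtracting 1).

14

i=0: 11 = 2·5 + 1 (b=5); 5→6: 2·6 + 1 = 13; 13−1 = 12
i=1: 12 = 2·6 (b=6); 6→7: 2·7 = 14; 14−1 = 13
i=2: 13 = 7 + 6 (b=7); 7→8: 8 + 6 = 14; 14−1 = 13
i=3: 13 = 8 + 5 (b=8); 8→9: 9 + 5 = 14; 14−1 = 13
i=4: 13 = 9 + 4 (b=9); 9→10: 10 + 4 = 14; 14−1 = 13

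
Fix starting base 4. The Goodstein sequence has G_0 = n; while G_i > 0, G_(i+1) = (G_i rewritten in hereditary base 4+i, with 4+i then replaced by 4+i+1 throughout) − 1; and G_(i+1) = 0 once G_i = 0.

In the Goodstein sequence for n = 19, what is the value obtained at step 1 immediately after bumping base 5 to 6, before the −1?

(0) 19|_4 = 4^2 + 3 ↦ 5^2 + 3|_5 = 28 ⇒ 27
(1) 27|_5 = 5^2 + 2 ↦ 6^2 + 2|_6 = 38 ⇒ 37

38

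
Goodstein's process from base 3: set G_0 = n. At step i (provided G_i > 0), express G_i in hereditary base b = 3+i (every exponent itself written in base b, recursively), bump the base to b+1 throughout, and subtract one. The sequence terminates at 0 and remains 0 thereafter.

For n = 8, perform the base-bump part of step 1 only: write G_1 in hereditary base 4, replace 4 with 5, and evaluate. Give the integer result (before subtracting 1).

8 —HB3→ 2·3 + 2 —bump→ 2·4 + 2 = 10 —(−1)→ 9
9 —HB4→ 2·4 + 1 —bump→ 2·5 + 1 = 11 —(−1)→ 10

11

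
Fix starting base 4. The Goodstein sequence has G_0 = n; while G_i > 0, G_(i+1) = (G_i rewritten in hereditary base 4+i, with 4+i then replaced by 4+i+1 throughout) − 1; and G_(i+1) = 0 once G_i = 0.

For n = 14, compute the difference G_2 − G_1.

2

[0] 14 ≡ 3·4 + 2 (base 4). Lift 5: 17. −1: 16.
[1] 16 ≡ 3·5 + 1 (base 5). Lift 6: 19. −1: 18.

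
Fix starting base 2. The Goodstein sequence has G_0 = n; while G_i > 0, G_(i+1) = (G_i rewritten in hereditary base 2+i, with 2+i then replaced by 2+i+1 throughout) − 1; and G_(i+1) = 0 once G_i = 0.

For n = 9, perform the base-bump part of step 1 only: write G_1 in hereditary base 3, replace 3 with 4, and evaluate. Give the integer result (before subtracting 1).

1024

G_0=9  [base 2] 2^(2 + 1) + 1  →[2↦3]→  3^(3 + 1) + 1 = 82  −1 ⇒ G_1=81
G_1=81  [base 3] 3^(3 + 1)  →[3↦4]→  4^(4 + 1) = 1024  −1 ⇒ G_2=1023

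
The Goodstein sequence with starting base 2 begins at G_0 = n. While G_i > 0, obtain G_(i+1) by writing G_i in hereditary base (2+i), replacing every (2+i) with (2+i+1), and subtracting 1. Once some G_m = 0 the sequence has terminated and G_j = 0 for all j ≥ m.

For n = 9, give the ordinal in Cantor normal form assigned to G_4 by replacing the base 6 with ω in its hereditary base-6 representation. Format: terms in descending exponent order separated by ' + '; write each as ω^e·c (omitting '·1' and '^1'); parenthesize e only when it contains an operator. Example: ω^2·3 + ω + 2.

ω^ω·3 + ω^3·3 + ω^2·3 + ω·3 + 1

9 —HB2→ 2^(2 + 1) + 1 —bump→ 3^(3 + 1) + 1 = 82 —(−1)→ 81
81 —HB3→ 3^(3 + 1) —bump→ 4^(4 + 1) = 1024 —(−1)→ 1023
1023 —HB4→ 3·4^4 + 3·4^3 + 3·4^2 + 3·4 + 3 —bump→ 3·5^5 + 3·5^3 + 3·5^2 + 3·5 + 3 = 9843 —(−1)→ 9842
9842 —HB5→ 3·5^5 + 3·5^3 + 3·5^2 + 3·5 + 2 —bump→ 3·6^6 + 3·6^3 + 3·6^2 + 3·6 + 2 = 140744 —(−1)→ 140743
140743 —HB6→ 3·6^6 + 3·6^3 + 3·6^2 + 3·6 + 1 —bump→ 3·7^7 + 3·7^3 + 3·7^2 + 3·7 + 1 = 2471827 —(−1)→ 2471826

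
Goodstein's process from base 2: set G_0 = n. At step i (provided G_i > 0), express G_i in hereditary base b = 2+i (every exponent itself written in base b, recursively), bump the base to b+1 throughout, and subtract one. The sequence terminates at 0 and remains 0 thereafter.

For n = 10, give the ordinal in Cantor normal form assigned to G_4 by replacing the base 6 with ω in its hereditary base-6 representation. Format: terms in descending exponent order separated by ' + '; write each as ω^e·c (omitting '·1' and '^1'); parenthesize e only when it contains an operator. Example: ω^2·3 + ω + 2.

ω^ω·5 + ω^5·5 + ω^4·5 + ω^3·5 + ω^2·5 + ω·5 + 5

base 2: 10 = 2^(2 + 1) + 2; at 3: 3^(3 + 1) + 3 = 84; next = 83
base 3: 83 = 3^(3 + 1) + 2; at 4: 4^(4 + 1) + 2 = 1026; next = 1025
base 4: 1025 = 4^(4 + 1) + 1; at 5: 5^(5 + 1) + 1 = 15626; next = 15625
base 5: 15625 = 5^(5 + 1); at 6: 6^(6 + 1) = 279936; next = 279935
base 6: 279935 = 5·6^6 + 5·6^5 + 5·6^4 + 5·6^3 + 5·6^2 + 5·6 + 5; at 7: 5·7^7 + 5·7^5 + 5·7^4 + 5·7^3 + 5·7^2 + 5·7 + 5 = 4215755; next = 4215754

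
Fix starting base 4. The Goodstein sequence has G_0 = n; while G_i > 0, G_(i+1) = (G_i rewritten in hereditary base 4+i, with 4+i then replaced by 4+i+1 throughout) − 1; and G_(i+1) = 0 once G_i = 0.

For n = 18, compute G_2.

i=0: 18 = 4^2 + 2 (b=4); 4→5: 5^2 + 2 = 27; 27−1 = 26
i=1: 26 = 5^2 + 1 (b=5); 5→6: 6^2 + 1 = 37; 37−1 = 36
i=2: 36 = 6^2 (b=6); 6→7: 7^2 = 49; 49−1 = 48

36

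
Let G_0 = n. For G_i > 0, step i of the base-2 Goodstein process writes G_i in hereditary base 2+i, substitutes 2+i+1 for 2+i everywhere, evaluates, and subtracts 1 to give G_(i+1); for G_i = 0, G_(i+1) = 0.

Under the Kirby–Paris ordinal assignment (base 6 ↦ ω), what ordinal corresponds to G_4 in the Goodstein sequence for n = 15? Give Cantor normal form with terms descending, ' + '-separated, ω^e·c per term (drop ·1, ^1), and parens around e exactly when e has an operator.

ω^(ω + 1) + ω^ω + 1

G_0=15  [base 2] 2^(2 + 1) + 2^2 + 2 + 1  →[2↦3]→  3^(3 + 1) + 3^3 + 3 + 1 = 112  −1 ⇒ G_1=111
G_1=111  [base 3] 3^(3 + 1) + 3^3 + 3  →[3↦4]→  4^(4 + 1) + 4^4 + 4 = 1284  −1 ⇒ G_2=1283
G_2=1283  [base 4] 4^(4 + 1) + 4^4 + 3  →[4↦5]→  5^(5 + 1) + 5^5 + 3 = 18753  −1 ⇒ G_3=18752
G_3=18752  [base 5] 5^(5 + 1) + 5^5 + 2  →[5↦6]→  6^(6 + 1) + 6^6 + 2 = 326594  −1 ⇒ G_4=326593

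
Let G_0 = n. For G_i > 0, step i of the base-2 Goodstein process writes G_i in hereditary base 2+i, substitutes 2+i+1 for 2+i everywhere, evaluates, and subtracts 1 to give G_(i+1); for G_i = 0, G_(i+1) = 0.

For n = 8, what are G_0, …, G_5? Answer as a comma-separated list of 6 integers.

base 2: 8 = 2^(2 + 1); at 3: 3^(3 + 1) = 81; next = 80
base 3: 80 = 2·3^3 + 2·3^2 + 2·3 + 2; at 4: 2·4^4 + 2·4^2 + 2·4 + 2 = 554; next = 553
base 4: 553 = 2·4^4 + 2·4^2 + 2·4 + 1; at 5: 2·5^5 + 2·5^2 + 2·5 + 1 = 6311; next = 6310
base 5: 6310 = 2·5^5 + 2·5^2 + 2·5; at 6: 2·6^6 + 2·6^2 + 2·6 = 93396; next = 93395
base 6: 93395 = 2·6^6 + 2·6^2 + 6 + 5; at 7: 2·7^7 + 2·7^2 + 7 + 5 = 1647196; next = 1647195

8, 80, 553, 6310, 93395, 1647195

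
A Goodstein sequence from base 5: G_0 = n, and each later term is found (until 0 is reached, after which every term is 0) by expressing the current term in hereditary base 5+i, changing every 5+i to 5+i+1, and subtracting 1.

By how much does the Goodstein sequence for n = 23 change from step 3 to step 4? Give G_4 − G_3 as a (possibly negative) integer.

3

base 5: 23 = 4·5 + 3; at 6: 4·6 + 3 = 27; next = 26
base 6: 26 = 4·6 + 2; at 7: 4·7 + 2 = 30; next = 29
base 7: 29 = 4·7 + 1; at 8: 4·8 + 1 = 33; next = 32
base 8: 32 = 4·8; at 9: 4·9 = 36; next = 35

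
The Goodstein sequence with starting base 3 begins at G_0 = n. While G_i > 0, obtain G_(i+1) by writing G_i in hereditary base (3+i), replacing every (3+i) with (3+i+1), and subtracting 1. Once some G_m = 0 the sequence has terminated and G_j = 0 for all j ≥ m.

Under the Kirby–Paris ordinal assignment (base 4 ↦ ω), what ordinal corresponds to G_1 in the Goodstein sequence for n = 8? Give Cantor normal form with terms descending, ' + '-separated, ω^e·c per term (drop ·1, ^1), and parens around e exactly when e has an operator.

ω·2 + 1

8 —HB3→ 2·3 + 2 —bump→ 2·4 + 2 = 10 —(−1)→ 9
9 —HB4→ 2·4 + 1 —bump→ 2·5 + 1 = 11 —(−1)→ 10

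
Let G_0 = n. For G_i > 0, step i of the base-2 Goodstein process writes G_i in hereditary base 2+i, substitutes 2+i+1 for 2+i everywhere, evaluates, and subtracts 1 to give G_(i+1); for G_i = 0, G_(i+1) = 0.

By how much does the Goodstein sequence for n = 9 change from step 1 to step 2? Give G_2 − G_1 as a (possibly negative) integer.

942

i=0: 9 = 2^(2 + 1) + 1 (b=2); 2→3: 3^(3 + 1) + 1 = 82; 82−1 = 81
i=1: 81 = 3^(3 + 1) (b=3); 3→4: 4^(4 + 1) = 1024; 1024−1 = 1023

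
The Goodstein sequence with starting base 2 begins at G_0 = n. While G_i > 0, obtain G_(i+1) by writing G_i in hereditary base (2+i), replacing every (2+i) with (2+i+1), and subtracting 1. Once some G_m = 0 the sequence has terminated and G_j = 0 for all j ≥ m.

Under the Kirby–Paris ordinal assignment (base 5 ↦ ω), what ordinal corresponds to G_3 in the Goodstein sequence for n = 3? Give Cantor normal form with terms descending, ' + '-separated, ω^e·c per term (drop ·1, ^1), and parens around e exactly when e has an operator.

2

step 0: 3 = 2 + 1; sub 3 for 2: 3 + 1; = 4; G_1 = 4−1 = 3
step 1: 3 = 3; sub 4 for 3: 4; = 4; G_2 = 4−1 = 3
step 2: 3 = 3; sub 5 for 4: 3; = 3; G_3 = 3−1 = 2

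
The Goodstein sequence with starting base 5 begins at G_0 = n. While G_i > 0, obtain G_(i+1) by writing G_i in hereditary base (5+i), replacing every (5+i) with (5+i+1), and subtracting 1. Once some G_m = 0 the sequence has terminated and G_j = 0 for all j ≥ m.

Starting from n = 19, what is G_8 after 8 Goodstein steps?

32

[0] 19 ≡ 3·5 + 4 (base 5). Lift 6: 22. −1: 21.
[1] 21 ≡ 3·6 + 3 (base 6). Lift 7: 24. −1: 23.
[2] 23 ≡ 3·7 + 2 (base 7). Lift 8: 26. −1: 25.
[3] 25 ≡ 3·8 + 1 (base 8). Lift 9: 28. −1: 27.
[4] 27 ≡ 3·9 (base 9). Lift 10: 30. −1: 29.
[5] 29 ≡ 2·10 + 9 (base 10). Lift 11: 31. −1: 30.
[6] 30 ≡ 2·11 + 8 (base 11). Lift 12: 32. −1: 31.
[7] 31 ≡ 2·12 + 7 (base 12). Lift 13: 33. −1: 32.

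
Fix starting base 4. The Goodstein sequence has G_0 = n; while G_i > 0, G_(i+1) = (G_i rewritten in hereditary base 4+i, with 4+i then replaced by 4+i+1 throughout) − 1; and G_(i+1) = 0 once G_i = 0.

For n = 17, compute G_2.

35

(0) 17|_4 = 4^2 + 1 ↦ 5^2 + 1|_5 = 26 ⇒ 25
(1) 25|_5 = 5^2 ↦ 6^2|_6 = 36 ⇒ 35
(2) 35|_6 = 5·6 + 5 ↦ 5·7 + 5|_7 = 40 ⇒ 39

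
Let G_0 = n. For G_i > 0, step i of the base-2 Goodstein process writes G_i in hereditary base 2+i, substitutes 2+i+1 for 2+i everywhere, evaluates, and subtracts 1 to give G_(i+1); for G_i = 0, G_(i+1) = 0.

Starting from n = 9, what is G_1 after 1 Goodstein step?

81

step 0: 9 = 2^(2 + 1) + 1; sub 3 for 2: 3^(3 + 1) + 1; = 82; G_1 = 82−1 = 81
step 1: 81 = 3^(3 + 1); sub 4 for 3: 4^(4 + 1); = 1024; G_2 = 1024−1 = 1023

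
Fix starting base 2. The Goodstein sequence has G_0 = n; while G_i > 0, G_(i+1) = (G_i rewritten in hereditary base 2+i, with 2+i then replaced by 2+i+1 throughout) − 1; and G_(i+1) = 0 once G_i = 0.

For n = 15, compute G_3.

[0] 15 ≡ 2^(2 + 1) + 2^2 + 2 + 1 (base 2). Lift 3: 112. −1: 111.
[1] 111 ≡ 3^(3 + 1) + 3^3 + 3 (base 3). Lift 4: 1284. −1: 1283.
[2] 1283 ≡ 4^(4 + 1) + 4^4 + 3 (base 4). Lift 5: 18753. −1: 18752.
[3] 18752 ≡ 5^(5 + 1) + 5^5 + 2 (base 5). Lift 6: 326594. −1: 326593.

18752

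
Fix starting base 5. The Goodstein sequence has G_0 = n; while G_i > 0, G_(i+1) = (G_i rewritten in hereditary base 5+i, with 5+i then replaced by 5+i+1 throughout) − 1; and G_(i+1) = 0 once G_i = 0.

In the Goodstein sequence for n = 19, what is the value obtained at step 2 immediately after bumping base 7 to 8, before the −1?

26

19 —HB5→ 3·5 + 4 —bump→ 3·6 + 4 = 22 —(−1)→ 21
21 —HB6→ 3·6 + 3 —bump→ 3·7 + 3 = 24 —(−1)→ 23
23 —HB7→ 3·7 + 2 —bump→ 3·8 + 2 = 26 —(−1)→ 25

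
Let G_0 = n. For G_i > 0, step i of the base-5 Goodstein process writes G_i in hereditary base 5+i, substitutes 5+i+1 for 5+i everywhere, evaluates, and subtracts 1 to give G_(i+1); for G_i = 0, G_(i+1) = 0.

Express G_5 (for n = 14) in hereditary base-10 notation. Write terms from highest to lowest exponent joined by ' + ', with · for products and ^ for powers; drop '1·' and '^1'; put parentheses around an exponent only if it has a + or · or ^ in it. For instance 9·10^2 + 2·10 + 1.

14 —HB5→ 2·5 + 4 —bump→ 2·6 + 4 = 16 —(−1)→ 15
15 —HB6→ 2·6 + 3 —bump→ 2·7 + 3 = 17 —(−1)→ 16
16 —HB7→ 2·7 + 2 —bump→ 2·8 + 2 = 18 —(−1)→ 17
17 —HB8→ 2·8 + 1 —bump→ 2·9 + 1 = 19 —(−1)→ 18
18 —HB9→ 2·9 —bump→ 2·10 = 20 —(−1)→ 19
19 —HB10→ 10 + 9 —bump→ 11 + 9 = 20 —(−1)→ 19

10 + 9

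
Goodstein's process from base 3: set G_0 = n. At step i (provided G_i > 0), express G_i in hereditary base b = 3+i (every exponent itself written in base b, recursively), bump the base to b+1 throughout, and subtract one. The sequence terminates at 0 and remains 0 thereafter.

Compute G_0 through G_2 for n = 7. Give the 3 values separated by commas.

[0] 7 ≡ 2·3 + 1 (base 3). Lift 4: 9. −1: 8.
[1] 8 ≡ 2·4 (base 4). Lift 5: 10. −1: 9.

7, 8, 9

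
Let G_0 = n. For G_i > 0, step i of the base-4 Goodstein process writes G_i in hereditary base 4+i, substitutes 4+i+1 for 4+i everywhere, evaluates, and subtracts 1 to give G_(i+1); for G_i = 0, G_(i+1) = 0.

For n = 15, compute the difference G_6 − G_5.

(0) 15|_4 = 3·4 + 3 ↦ 3·5 + 3|_5 = 18 ⇒ 17
(1) 17|_5 = 3·5 + 2 ↦ 3·6 + 2|_6 = 20 ⇒ 19
(2) 19|_6 = 3·6 + 1 ↦ 3·7 + 1|_7 = 22 ⇒ 21
(3) 21|_7 = 3·7 ↦ 3·8|_8 = 24 ⇒ 23
(4) 23|_8 = 2·8 + 7 ↦ 2·9 + 7|_9 = 25 ⇒ 24
(5) 24|_9 = 2·9 + 6 ↦ 2·10 + 6|_10 = 26 ⇒ 25

1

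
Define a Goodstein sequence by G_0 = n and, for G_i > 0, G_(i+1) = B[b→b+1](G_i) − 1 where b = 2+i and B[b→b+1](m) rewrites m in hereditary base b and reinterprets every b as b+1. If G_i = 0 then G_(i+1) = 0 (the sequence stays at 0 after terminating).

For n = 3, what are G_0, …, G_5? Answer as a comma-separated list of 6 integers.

G_0=3  [base 2] 2 + 1  →[2↦3]→  3 + 1 = 4  −1 ⇒ G_1=3
G_1=3  [base 3] 3  →[3↦4]→  4 = 4  −1 ⇒ G_2=3
G_2=3  [base 4] 3  →[4↦5]→  3 = 3  −1 ⇒ G_3=2
G_3=2  [base 5] 2  →[5↦6]→  2 = 2  −1 ⇒ G_4=1
G_4=1  [base 6] 1  →[6↦7]→  1 = 1  −1 ⇒ G_5=0

3, 3, 3, 2, 1, 0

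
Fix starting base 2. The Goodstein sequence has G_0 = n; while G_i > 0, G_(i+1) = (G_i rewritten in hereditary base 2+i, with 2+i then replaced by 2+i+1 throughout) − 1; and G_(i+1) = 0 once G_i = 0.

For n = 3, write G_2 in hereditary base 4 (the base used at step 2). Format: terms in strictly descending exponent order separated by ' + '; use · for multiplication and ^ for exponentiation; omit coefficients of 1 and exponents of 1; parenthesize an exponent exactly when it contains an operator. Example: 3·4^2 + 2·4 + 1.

3 —HB2→ 2 + 1 —bump→ 3 + 1 = 4 —(−1)→ 3
3 —HB3→ 3 —bump→ 4 = 4 —(−1)→ 3
3 —HB4→ 3 —bump→ 3 = 3 —(−1)→ 2

3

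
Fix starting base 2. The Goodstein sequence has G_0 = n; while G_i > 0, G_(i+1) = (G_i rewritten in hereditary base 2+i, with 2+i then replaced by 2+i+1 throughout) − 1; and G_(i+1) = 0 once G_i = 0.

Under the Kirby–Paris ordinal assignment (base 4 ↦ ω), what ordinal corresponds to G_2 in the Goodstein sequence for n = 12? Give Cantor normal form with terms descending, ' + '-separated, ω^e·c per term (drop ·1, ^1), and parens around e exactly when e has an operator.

ω^(ω + 1) + ω^2·2 + ω·2 + 1

i=0: 12 = 2^(2 + 1) + 2^2 (b=2); 2→3: 3^(3 + 1) + 3^3 = 108; 108−1 = 107
i=1: 107 = 3^(3 + 1) + 2·3^2 + 2·3 + 2 (b=3); 3→4: 4^(4 + 1) + 2·4^2 + 2·4 + 2 = 1066; 1066−1 = 1065
i=2: 1065 = 4^(4 + 1) + 2·4^2 + 2·4 + 1 (b=4); 4→5: 5^(5 + 1) + 2·5^2 + 2·5 + 1 = 15686; 15686−1 = 15685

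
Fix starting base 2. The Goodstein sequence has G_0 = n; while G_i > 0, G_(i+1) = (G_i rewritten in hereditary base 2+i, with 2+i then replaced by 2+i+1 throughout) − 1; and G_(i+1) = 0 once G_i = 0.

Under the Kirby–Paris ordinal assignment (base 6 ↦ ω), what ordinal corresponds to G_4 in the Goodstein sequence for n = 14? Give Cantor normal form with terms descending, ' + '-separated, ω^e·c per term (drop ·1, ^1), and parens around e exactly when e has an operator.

i=0: 14 = 2^(2 + 1) + 2^2 + 2 (b=2); 2→3: 3^(3 + 1) + 3^3 + 3 = 111; 111−1 = 110
i=1: 110 = 3^(3 + 1) + 3^3 + 2 (b=3); 3→4: 4^(4 + 1) + 4^4 + 2 = 1282; 1282−1 = 1281
i=2: 1281 = 4^(4 + 1) + 4^4 + 1 (b=4); 4→5: 5^(5 + 1) + 5^5 + 1 = 18751; 18751−1 = 18750
i=3: 18750 = 5^(5 + 1) + 5^5 (b=5); 5→6: 6^(6 + 1) + 6^6 = 326592; 326592−1 = 326591
i=4: 326591 = 6^(6 + 1) + 5·6^5 + 5·6^4 + 5·6^3 + 5·6^2 + 5·6 + 5 (b=6); 6→7: 7^(7 + 1) + 5·7^5 + 5·7^4 + 5·7^3 + 5·7^2 + 5·7 + 5 = 5862841; 5862841−1 = 5862840

ω^(ω + 1) + ω^5·5 + ω^4·5 + ω^3·5 + ω^2·5 + ω·5 + 5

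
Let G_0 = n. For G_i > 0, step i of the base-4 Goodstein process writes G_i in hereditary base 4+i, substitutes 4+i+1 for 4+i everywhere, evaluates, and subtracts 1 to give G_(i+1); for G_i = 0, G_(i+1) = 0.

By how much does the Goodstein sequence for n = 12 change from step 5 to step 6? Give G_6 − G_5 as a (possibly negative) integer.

12 —HB4→ 3·4 —bump→ 3·5 = 15 —(−1)→ 14
14 —HB5→ 2·5 + 4 —bump→ 2·6 + 4 = 16 —(−1)→ 15
15 —HB6→ 2·6 + 3 —bump→ 2·7 + 3 = 17 —(−1)→ 16
16 —HB7→ 2·7 + 2 —bump→ 2·8 + 2 = 18 —(−1)→ 17
17 —HB8→ 2·8 + 1 —bump→ 2·9 + 1 = 19 —(−1)→ 18
18 —HB9→ 2·9 —bump→ 2·10 = 20 —(−1)→ 19

1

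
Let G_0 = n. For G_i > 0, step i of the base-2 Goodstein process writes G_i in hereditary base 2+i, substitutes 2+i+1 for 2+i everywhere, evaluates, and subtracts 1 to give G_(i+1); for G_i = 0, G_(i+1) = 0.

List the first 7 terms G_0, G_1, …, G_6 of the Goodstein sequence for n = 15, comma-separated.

15, 111, 1283, 18752, 326593, 6588344, 150994943

G_0 = 15. HB_2(15) = 2^(2 + 1) + 2^2 + 2 + 1. Bump = 112. G_1 = 111.
G_1 = 111. HB_3(111) = 3^(3 + 1) + 3^3 + 3. Bump = 1284. G_2 = 1283.
G_2 = 1283. HB_4(1283) = 4^(4 + 1) + 4^4 + 3. Bump = 18753. G_3 = 18752.
G_3 = 18752. HB_5(18752) = 5^(5 + 1) + 5^5 + 2. Bump = 326594. G_4 = 326593.
G_4 = 326593. HB_6(326593) = 6^(6 + 1) + 6^6 + 1. Bump = 6588345. G_5 = 6588344.
G_5 = 6588344. HB_7(6588344) = 7^(7 + 1) + 7^7. Bump = 150994944. G_6 = 150994943.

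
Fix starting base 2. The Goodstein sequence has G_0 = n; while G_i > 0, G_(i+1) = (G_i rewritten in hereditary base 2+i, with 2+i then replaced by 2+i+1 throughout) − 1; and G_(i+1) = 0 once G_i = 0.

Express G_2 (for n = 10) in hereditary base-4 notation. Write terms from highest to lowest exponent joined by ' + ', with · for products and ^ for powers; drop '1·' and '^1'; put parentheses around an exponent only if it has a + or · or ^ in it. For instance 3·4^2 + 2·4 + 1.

10 —HB2→ 2^(2 + 1) + 2 —bump→ 3^(3 + 1) + 3 = 84 —(−1)→ 83
83 —HB3→ 3^(3 + 1) + 2 —bump→ 4^(4 + 1) + 2 = 1026 —(−1)→ 1025

4^(4 + 1) + 1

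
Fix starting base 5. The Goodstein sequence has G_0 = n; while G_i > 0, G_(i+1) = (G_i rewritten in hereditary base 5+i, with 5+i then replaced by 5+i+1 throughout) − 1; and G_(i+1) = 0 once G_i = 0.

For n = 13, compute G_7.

17

[0] 13 ≡ 2·5 + 3 (base 5). Lift 6: 15. −1: 14.
[1] 14 ≡ 2·6 + 2 (base 6). Lift 7: 16. −1: 15.
[2] 15 ≡ 2·7 + 1 (base 7). Lift 8: 17. −1: 16.
[3] 16 ≡ 2·8 (base 8). Lift 9: 18. −1: 17.
[4] 17 ≡ 9 + 8 (base 9). Lift 10: 18. −1: 17.
[5] 17 ≡ 10 + 7 (base 10). Lift 11: 18. −1: 17.
[6] 17 ≡ 11 + 6 (base 11). Lift 12: 18. −1: 17.
[7] 17 ≡ 12 + 5 (base 12). Lift 13: 18. −1: 17.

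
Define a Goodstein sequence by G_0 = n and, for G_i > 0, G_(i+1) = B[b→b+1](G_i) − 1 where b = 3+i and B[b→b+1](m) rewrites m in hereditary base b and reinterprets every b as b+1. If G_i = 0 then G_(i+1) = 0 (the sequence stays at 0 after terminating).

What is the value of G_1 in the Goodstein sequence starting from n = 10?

16

G_0 = 10. HB_3(10) = 3^2 + 1. Bump = 17. G_1 = 16.
G_1 = 16. HB_4(16) = 4^2. Bump = 25. G_2 = 24.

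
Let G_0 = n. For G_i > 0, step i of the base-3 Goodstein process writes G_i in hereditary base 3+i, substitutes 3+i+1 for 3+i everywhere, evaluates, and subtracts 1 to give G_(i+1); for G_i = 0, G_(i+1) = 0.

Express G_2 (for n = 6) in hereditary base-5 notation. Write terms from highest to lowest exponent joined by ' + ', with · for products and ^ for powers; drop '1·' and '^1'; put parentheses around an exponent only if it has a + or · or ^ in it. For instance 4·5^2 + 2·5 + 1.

5 + 2

G_0=6  [base 3] 2·3  →[3↦4]→  2·4 = 8  −1 ⇒ G_1=7
G_1=7  [base 4] 4 + 3  →[4↦5]→  5 + 3 = 8  −1 ⇒ G_2=7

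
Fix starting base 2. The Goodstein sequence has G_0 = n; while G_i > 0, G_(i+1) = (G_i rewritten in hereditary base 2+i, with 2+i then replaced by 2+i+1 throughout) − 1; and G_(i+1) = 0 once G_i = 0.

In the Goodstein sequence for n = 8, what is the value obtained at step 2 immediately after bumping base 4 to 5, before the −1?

G_0 = 8. HB_2(8) = 2^(2 + 1). Bump = 81. G_1 = 80.
G_1 = 80. HB_3(80) = 2·3^3 + 2·3^2 + 2·3 + 2. Bump = 554. G_2 = 553.

6311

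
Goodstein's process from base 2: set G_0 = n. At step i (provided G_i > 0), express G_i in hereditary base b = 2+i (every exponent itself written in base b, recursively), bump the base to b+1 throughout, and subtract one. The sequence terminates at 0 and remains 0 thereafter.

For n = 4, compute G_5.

G_0 = 4. HB_2(4) = 2^2. Bump = 27. G_1 = 26.
G_1 = 26. HB_3(26) = 2·3^2 + 2·3 + 2. Bump = 42. G_2 = 41.
G_2 = 41. HB_4(41) = 2·4^2 + 2·4 + 1. Bump = 61. G_3 = 60.
G_3 = 60. HB_5(60) = 2·5^2 + 2·5. Bump = 84. G_4 = 83.
G_4 = 83. HB_6(83) = 2·6^2 + 6 + 5. Bump = 110. G_5 = 109.
G_5 = 109. HB_7(109) = 2·7^2 + 7 + 4. Bump = 140. G_6 = 139.

109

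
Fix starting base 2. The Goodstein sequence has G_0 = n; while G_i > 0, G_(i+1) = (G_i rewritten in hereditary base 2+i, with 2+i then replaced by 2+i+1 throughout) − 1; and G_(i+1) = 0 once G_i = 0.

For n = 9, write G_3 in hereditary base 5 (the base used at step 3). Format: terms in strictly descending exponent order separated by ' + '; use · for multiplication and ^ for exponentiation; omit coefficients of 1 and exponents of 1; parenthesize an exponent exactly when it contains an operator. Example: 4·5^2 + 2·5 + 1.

(0) 9|_2 = 2^(2 + 1) + 1 ↦ 3^(3 + 1) + 1|_3 = 82 ⇒ 81
(1) 81|_3 = 3^(3 + 1) ↦ 4^(4 + 1)|_4 = 1024 ⇒ 1023
(2) 1023|_4 = 3·4^4 + 3·4^3 + 3·4^2 + 3·4 + 3 ↦ 3·5^5 + 3·5^3 + 3·5^2 + 3·5 + 3|_5 = 9843 ⇒ 9842
(3) 9842|_5 = 3·5^5 + 3·5^3 + 3·5^2 + 3·5 + 2 ↦ 3·6^6 + 3·6^3 + 3·6^2 + 3·6 + 2|_6 = 140744 ⇒ 140743

3·5^5 + 3·5^3 + 3·5^2 + 3·5 + 2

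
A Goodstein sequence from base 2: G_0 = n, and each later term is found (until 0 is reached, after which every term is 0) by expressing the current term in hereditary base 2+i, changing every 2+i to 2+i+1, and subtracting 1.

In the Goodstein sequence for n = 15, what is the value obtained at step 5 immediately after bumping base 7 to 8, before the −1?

150994944

i=0: 15 = 2^(2 + 1) + 2^2 + 2 + 1 (b=2); 2→3: 3^(3 + 1) + 3^3 + 3 + 1 = 112; 112−1 = 111
i=1: 111 = 3^(3 + 1) + 3^3 + 3 (b=3); 3→4: 4^(4 + 1) + 4^4 + 4 = 1284; 1284−1 = 1283
i=2: 1283 = 4^(4 + 1) + 4^4 + 3 (b=4); 4→5: 5^(5 + 1) + 5^5 + 3 = 18753; 18753−1 = 18752
i=3: 18752 = 5^(5 + 1) + 5^5 + 2 (b=5); 5→6: 6^(6 + 1) + 6^6 + 2 = 326594; 326594−1 = 326593
i=4: 326593 = 6^(6 + 1) + 6^6 + 1 (b=6); 6→7: 7^(7 + 1) + 7^7 + 1 = 6588345; 6588345−1 = 6588344
i=5: 6588344 = 7^(7 + 1) + 7^7 (b=7); 7→8: 8^(8 + 1) + 8^8 = 150994944; 150994944−1 = 150994943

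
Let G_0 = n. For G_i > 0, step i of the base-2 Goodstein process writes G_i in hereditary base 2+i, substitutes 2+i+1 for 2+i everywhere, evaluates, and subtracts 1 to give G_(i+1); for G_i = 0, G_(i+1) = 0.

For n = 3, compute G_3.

2

3 —HB2→ 2 + 1 —bump→ 3 + 1 = 4 —(−1)→ 3
3 —HB3→ 3 —bump→ 4 = 4 —(−1)→ 3
3 —HB4→ 3 —bump→ 3 = 3 —(−1)→ 2
2 —HB5→ 2 —bump→ 2 = 2 —(−1)→ 1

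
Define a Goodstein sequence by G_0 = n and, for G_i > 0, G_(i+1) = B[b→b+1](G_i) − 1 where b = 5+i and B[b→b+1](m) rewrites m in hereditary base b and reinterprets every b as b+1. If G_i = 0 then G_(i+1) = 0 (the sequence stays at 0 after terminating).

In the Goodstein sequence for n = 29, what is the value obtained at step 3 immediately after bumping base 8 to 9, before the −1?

82

i=0: 29 = 5^2 + 4 (b=5); 5→6: 6^2 + 4 = 40; 40−1 = 39
i=1: 39 = 6^2 + 3 (b=6); 6→7: 7^2 + 3 = 52; 52−1 = 51
i=2: 51 = 7^2 + 2 (b=7); 7→8: 8^2 + 2 = 66; 66−1 = 65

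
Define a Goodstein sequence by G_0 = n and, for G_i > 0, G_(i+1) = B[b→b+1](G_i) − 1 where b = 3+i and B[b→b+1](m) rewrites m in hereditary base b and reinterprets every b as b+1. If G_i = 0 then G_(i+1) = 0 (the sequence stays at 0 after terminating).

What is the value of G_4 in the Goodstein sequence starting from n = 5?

[0] 5 ≡ 3 + 2 (base 3). Lift 4: 6. −1: 5.
[1] 5 ≡ 4 + 1 (base 4). Lift 5: 6. −1: 5.
[2] 5 ≡ 5 (base 5). Lift 6: 6. −1: 5.
[3] 5 ≡ 5 (base 6). Lift 7: 5. −1: 4.
[4] 4 ≡ 4 (base 7). Lift 8: 4. −1: 3.

4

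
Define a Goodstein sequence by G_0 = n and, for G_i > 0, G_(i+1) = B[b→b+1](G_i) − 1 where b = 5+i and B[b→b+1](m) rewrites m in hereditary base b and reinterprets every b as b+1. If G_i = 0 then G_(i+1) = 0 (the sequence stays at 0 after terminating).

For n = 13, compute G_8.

base 5: 13 = 2·5 + 3; at 6: 2·6 + 3 = 15; next = 14
base 6: 14 = 2·6 + 2; at 7: 2·7 + 2 = 16; next = 15
base 7: 15 = 2·7 + 1; at 8: 2·8 + 1 = 17; next = 16
base 8: 16 = 2·8; at 9: 2·9 = 18; next = 17
base 9: 17 = 9 + 8; at 10: 10 + 8 = 18; next = 17
base 10: 17 = 10 + 7; at 11: 11 + 7 = 18; next = 17
base 11: 17 = 11 + 6; at 12: 12 + 6 = 18; next = 17
base 12: 17 = 12 + 5; at 13: 13 + 5 = 18; next = 17
base 13: 17 = 13 + 4; at 14: 14 + 4 = 18; next = 17

17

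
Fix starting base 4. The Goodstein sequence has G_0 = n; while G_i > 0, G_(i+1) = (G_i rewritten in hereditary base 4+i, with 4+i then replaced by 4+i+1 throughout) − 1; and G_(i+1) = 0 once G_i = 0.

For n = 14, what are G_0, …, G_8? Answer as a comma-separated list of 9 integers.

i=0: 14 = 3·4 + 2 (b=4); 4→5: 3·5 + 2 = 17; 17−1 = 16
i=1: 16 = 3·5 + 1 (b=5); 5→6: 3·6 + 1 = 19; 19−1 = 18
i=2: 18 = 3·6 (b=6); 6→7: 3·7 = 21; 21−1 = 20
i=3: 20 = 2·7 + 6 (b=7); 7→8: 2·8 + 6 = 22; 22−1 = 21
i=4: 21 = 2·8 + 5 (b=8); 8→9: 2·9 + 5 = 23; 23−1 = 22
i=5: 22 = 2·9 + 4 (b=9); 9→10: 2·10 + 4 = 24; 24−1 = 23
i=6: 23 = 2·10 + 3 (b=10); 10→11: 2·11 + 3 = 25; 25−1 = 24
i=7: 24 = 2·11 + 2 (b=11); 11→12: 2·12 + 2 = 26; 26−1 = 25

14, 16, 18, 20, 21, 22, 23, 24, 25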